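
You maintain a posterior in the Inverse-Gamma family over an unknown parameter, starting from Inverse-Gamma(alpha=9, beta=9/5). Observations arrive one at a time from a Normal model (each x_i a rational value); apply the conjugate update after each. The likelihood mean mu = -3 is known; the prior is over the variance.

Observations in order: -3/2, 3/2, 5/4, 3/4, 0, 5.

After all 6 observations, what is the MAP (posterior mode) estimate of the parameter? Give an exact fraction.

obs 1: x=-3/2 → posterior Inverse-Gamma(19/2, 117/40)
obs 2: x=3/2 → posterior Inverse-Gamma(10, 261/20)
obs 3: x=5/4 → posterior Inverse-Gamma(21/2, 3533/160)
obs 4: x=3/4 → posterior Inverse-Gamma(11, 2329/80)
obs 5: x=0 → posterior Inverse-Gamma(23/2, 2689/80)
obs 6: x=5 → posterior Inverse-Gamma(12, 5249/80)

5249/1040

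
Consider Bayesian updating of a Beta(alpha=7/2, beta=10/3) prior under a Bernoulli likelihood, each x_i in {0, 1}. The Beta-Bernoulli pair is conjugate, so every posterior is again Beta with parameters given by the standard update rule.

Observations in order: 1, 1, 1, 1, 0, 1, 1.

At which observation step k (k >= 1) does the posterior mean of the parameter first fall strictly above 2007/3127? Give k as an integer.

k = 3

obs 1: x=1 → posterior Beta(9/2, 10/3)
obs 2: x=1 → posterior Beta(11/2, 10/3)
obs 3: x=1 → posterior Beta(13/2, 10/3)
obs 4: x=1 → posterior Beta(15/2, 10/3)
obs 5: x=0 → posterior Beta(15/2, 13/3)
obs 6: x=1 → posterior Beta(17/2, 13/3)
obs 7: x=1 → posterior Beta(19/2, 13/3)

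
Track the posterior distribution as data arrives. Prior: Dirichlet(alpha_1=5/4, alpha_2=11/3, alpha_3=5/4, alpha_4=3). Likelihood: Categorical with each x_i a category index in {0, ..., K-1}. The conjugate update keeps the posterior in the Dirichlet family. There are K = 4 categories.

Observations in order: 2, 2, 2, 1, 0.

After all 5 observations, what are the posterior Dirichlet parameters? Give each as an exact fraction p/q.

obs 1: x=2 → posterior Dirichlet(5/4, 11/3, 9/4, 3)
obs 2: x=2 → posterior Dirichlet(5/4, 11/3, 13/4, 3)
obs 3: x=2 → posterior Dirichlet(5/4, 11/3, 17/4, 3)
obs 4: x=1 → posterior Dirichlet(5/4, 14/3, 17/4, 3)
obs 5: x=0 → posterior Dirichlet(9/4, 14/3, 17/4, 3)

alpha_1=9/4, alpha_2=14/3, alpha_3=17/4, alpha_4=3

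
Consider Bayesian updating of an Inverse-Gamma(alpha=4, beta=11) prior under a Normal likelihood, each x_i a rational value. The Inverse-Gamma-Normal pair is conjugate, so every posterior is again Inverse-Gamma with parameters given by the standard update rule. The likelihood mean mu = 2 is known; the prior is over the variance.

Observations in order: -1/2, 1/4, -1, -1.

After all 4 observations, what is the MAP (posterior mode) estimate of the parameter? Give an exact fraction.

789/224

obs 1: x=-1/2 → posterior Inverse-Gamma(9/2, 113/8)
obs 2: x=1/4 → posterior Inverse-Gamma(5, 501/32)
obs 3: x=-1 → posterior Inverse-Gamma(11/2, 645/32)
obs 4: x=-1 → posterior Inverse-Gamma(6, 789/32)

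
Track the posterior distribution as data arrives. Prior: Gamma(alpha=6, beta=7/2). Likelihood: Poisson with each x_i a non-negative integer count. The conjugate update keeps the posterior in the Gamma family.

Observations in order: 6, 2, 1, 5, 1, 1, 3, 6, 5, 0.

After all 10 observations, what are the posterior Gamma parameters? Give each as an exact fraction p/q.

obs 1: x=6 → posterior Gamma(12, 9/2)
obs 2: x=2 → posterior Gamma(14, 11/2)
obs 3: x=1 → posterior Gamma(15, 13/2)
obs 4: x=5 → posterior Gamma(20, 15/2)
obs 5: x=1 → posterior Gamma(21, 17/2)
obs 6: x=1 → posterior Gamma(22, 19/2)
obs 7: x=3 → posterior Gamma(25, 21/2)
obs 8: x=6 → posterior Gamma(31, 23/2)
obs 9: x=5 → posterior Gamma(36, 25/2)
obs 10: x=0 → posterior Gamma(36, 27/2)

alpha=36, beta=27/2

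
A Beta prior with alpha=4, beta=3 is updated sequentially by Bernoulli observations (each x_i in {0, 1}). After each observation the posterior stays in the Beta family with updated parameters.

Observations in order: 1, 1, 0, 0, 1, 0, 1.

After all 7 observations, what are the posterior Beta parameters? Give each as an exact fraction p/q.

obs 1: x=1 → posterior Beta(5, 3)
obs 2: x=1 → posterior Beta(6, 3)
obs 3: x=0 → posterior Beta(6, 4)
obs 4: x=0 → posterior Beta(6, 5)
obs 5: x=1 → posterior Beta(7, 5)
obs 6: x=0 → posterior Beta(7, 6)
obs 7: x=1 → posterior Beta(8, 6)

alpha=8, beta=6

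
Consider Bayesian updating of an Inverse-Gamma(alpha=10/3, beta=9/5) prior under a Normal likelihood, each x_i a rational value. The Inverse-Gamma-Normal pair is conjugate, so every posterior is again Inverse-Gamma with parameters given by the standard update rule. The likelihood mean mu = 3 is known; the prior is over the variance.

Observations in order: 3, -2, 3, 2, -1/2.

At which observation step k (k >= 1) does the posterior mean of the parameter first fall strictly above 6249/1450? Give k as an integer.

k = 5

obs 1: x=3 → posterior Inverse-Gamma(23/6, 9/5)
obs 2: x=-2 → posterior Inverse-Gamma(13/3, 143/10)
obs 3: x=3 → posterior Inverse-Gamma(29/6, 143/10)
obs 4: x=2 → posterior Inverse-Gamma(16/3, 74/5)
obs 5: x=-1/2 → posterior Inverse-Gamma(35/6, 837/40)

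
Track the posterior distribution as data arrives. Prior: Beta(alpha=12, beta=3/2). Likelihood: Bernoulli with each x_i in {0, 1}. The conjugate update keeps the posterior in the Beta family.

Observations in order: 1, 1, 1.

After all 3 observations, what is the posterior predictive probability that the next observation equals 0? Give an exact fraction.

obs 1: x=1 → posterior Beta(13, 3/2)
obs 2: x=1 → posterior Beta(14, 3/2)
obs 3: x=1 → posterior Beta(15, 3/2)

1/11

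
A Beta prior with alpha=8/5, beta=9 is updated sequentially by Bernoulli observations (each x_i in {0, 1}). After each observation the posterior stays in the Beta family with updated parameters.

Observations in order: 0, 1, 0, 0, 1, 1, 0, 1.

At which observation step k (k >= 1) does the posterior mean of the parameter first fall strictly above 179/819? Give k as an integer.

obs 1: x=0 → posterior Beta(8/5, 10)
obs 2: x=1 → posterior Beta(13/5, 10)
obs 3: x=0 → posterior Beta(13/5, 11)
obs 4: x=0 → posterior Beta(13/5, 12)
obs 5: x=1 → posterior Beta(18/5, 12)
obs 6: x=1 → posterior Beta(23/5, 12)
obs 7: x=0 → posterior Beta(23/5, 13)
obs 8: x=1 → posterior Beta(28/5, 13)

k = 5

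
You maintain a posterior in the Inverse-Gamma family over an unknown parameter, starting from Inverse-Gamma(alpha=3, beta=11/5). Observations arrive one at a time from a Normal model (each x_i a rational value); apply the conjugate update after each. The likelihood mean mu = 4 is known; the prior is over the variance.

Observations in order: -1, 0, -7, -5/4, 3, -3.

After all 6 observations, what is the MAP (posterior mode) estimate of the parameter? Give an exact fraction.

19517/1120

obs 1: x=-1 → posterior Inverse-Gamma(7/2, 147/10)
obs 2: x=0 → posterior Inverse-Gamma(4, 227/10)
obs 3: x=-7 → posterior Inverse-Gamma(9/2, 416/5)
obs 4: x=-5/4 → posterior Inverse-Gamma(5, 15517/160)
obs 5: x=3 → posterior Inverse-Gamma(11/2, 15597/160)
obs 6: x=-3 → posterior Inverse-Gamma(6, 19517/160)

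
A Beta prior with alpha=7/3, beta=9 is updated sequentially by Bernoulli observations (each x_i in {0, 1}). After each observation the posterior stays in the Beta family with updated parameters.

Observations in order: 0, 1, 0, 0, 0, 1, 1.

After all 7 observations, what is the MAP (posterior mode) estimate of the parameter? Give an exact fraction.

13/49

obs 1: x=0 → posterior Beta(7/3, 10)
obs 2: x=1 → posterior Beta(10/3, 10)
obs 3: x=0 → posterior Beta(10/3, 11)
obs 4: x=0 → posterior Beta(10/3, 12)
obs 5: x=0 → posterior Beta(10/3, 13)
obs 6: x=1 → posterior Beta(13/3, 13)
obs 7: x=1 → posterior Beta(16/3, 13)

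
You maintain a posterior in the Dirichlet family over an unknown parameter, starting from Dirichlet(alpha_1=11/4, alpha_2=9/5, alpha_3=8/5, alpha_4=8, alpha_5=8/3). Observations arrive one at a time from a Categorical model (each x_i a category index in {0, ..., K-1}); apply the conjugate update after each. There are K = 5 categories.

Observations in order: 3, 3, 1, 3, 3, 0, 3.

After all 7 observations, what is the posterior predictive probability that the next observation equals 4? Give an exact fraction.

obs 1: x=3 → posterior Dirichlet(11/4, 9/5, 8/5, 9, 8/3)
obs 2: x=3 → posterior Dirichlet(11/4, 9/5, 8/5, 10, 8/3)
obs 3: x=1 → posterior Dirichlet(11/4, 14/5, 8/5, 10, 8/3)
obs 4: x=3 → posterior Dirichlet(11/4, 14/5, 8/5, 11, 8/3)
obs 5: x=3 → posterior Dirichlet(11/4, 14/5, 8/5, 12, 8/3)
obs 6: x=0 → posterior Dirichlet(15/4, 14/5, 8/5, 12, 8/3)
obs 7: x=3 → posterior Dirichlet(15/4, 14/5, 8/5, 13, 8/3)

160/1429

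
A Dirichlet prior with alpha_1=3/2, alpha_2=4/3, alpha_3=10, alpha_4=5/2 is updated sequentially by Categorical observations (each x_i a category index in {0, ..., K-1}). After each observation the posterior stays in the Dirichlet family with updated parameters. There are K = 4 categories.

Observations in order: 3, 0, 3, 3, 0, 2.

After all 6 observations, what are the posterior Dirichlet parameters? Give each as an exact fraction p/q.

obs 1: x=3 → posterior Dirichlet(3/2, 4/3, 10, 7/2)
obs 2: x=0 → posterior Dirichlet(5/2, 4/3, 10, 7/2)
obs 3: x=3 → posterior Dirichlet(5/2, 4/3, 10, 9/2)
obs 4: x=3 → posterior Dirichlet(5/2, 4/3, 10, 11/2)
obs 5: x=0 → posterior Dirichlet(7/2, 4/3, 10, 11/2)
obs 6: x=2 → posterior Dirichlet(7/2, 4/3, 11, 11/2)

alpha_1=7/2, alpha_2=4/3, alpha_3=11, alpha_4=11/2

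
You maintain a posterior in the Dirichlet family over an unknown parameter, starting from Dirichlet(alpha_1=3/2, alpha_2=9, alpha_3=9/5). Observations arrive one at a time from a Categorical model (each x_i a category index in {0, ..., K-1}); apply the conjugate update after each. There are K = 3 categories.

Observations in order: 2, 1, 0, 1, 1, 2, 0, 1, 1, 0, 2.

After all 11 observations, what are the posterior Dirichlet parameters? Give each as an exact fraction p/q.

alpha_1=9/2, alpha_2=14, alpha_3=24/5

obs 1: x=2 → posterior Dirichlet(3/2, 9, 14/5)
obs 2: x=1 → posterior Dirichlet(3/2, 10, 14/5)
obs 3: x=0 → posterior Dirichlet(5/2, 10, 14/5)
obs 4: x=1 → posterior Dirichlet(5/2, 11, 14/5)
obs 5: x=1 → posterior Dirichlet(5/2, 12, 14/5)
obs 6: x=2 → posterior Dirichlet(5/2, 12, 19/5)
obs 7: x=0 → posterior Dirichlet(7/2, 12, 19/5)
obs 8: x=1 → posterior Dirichlet(7/2, 13, 19/5)
obs 9: x=1 → posterior Dirichlet(7/2, 14, 19/5)
obs 10: x=0 → posterior Dirichlet(9/2, 14, 19/5)
obs 11: x=2 → posterior Dirichlet(9/2, 14, 24/5)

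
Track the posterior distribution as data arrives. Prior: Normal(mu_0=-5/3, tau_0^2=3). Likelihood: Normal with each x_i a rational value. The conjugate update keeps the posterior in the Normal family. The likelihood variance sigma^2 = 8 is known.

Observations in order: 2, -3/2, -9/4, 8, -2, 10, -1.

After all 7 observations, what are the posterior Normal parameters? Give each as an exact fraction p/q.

obs 1: x=2 → posterior Normal(-2/3, 24/11)
obs 2: x=-3/2 → posterior Normal(-71/84, 12/7)
obs 3: x=-9/4 → posterior Normal(-223/204, 24/17)
obs 4: x=8 → posterior Normal(13/48, 6/5)
obs 5: x=-2 → posterior Normal(-7/276, 24/23)
obs 6: x=10 → posterior Normal(353/312, 12/13)
obs 7: x=-1 → posterior Normal(317/348, 24/29)

mu_0=317/348, tau_0^2=24/29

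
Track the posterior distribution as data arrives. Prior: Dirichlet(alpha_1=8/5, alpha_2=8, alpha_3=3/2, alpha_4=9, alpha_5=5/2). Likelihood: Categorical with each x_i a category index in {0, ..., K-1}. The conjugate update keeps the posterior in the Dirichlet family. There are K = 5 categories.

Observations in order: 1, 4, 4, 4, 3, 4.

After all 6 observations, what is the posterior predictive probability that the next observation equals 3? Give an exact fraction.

obs 1: x=1 → posterior Dirichlet(8/5, 9, 3/2, 9, 5/2)
obs 2: x=4 → posterior Dirichlet(8/5, 9, 3/2, 9, 7/2)
obs 3: x=4 → posterior Dirichlet(8/5, 9, 3/2, 9, 9/2)
obs 4: x=4 → posterior Dirichlet(8/5, 9, 3/2, 9, 11/2)
obs 5: x=3 → posterior Dirichlet(8/5, 9, 3/2, 10, 11/2)
obs 6: x=4 → posterior Dirichlet(8/5, 9, 3/2, 10, 13/2)

50/143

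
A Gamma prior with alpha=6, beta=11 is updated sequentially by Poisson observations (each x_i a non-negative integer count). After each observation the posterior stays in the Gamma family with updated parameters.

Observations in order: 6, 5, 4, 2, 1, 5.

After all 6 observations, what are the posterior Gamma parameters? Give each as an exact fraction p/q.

obs 1: x=6 → posterior Gamma(12, 12)
obs 2: x=5 → posterior Gamma(17, 13)
obs 3: x=4 → posterior Gamma(21, 14)
obs 4: x=2 → posterior Gamma(23, 15)
obs 5: x=1 → posterior Gamma(24, 16)
obs 6: x=5 → posterior Gamma(29, 17)

alpha=29, beta=17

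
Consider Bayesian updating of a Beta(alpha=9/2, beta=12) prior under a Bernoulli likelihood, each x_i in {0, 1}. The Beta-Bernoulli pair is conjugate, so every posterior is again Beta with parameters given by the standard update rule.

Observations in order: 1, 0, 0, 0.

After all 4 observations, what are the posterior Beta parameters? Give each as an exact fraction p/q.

obs 1: x=1 → posterior Beta(11/2, 12)
obs 2: x=0 → posterior Beta(11/2, 13)
obs 3: x=0 → posterior Beta(11/2, 14)
obs 4: x=0 → posterior Beta(11/2, 15)

alpha=11/2, beta=15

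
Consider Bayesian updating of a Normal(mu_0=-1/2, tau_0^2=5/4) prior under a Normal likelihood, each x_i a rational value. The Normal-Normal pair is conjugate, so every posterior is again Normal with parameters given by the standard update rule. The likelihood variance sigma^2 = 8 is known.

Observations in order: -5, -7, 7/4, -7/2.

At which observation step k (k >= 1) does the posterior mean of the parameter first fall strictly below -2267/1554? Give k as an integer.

k = 2

obs 1: x=-5 → posterior Normal(-41/37, 40/37)
obs 2: x=-7 → posterior Normal(-38/21, 20/21)
obs 3: x=7/4 → posterior Normal(-269/188, 40/47)
obs 4: x=-7/2 → posterior Normal(-339/208, 10/13)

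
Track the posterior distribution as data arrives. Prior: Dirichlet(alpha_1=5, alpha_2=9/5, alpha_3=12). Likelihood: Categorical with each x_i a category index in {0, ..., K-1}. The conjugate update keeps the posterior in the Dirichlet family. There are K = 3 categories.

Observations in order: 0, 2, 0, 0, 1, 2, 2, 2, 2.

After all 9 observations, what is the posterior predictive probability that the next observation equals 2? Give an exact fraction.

obs 1: x=0 → posterior Dirichlet(6, 9/5, 12)
obs 2: x=2 → posterior Dirichlet(6, 9/5, 13)
obs 3: x=0 → posterior Dirichlet(7, 9/5, 13)
obs 4: x=0 → posterior Dirichlet(8, 9/5, 13)
obs 5: x=1 → posterior Dirichlet(8, 14/5, 13)
obs 6: x=2 → posterior Dirichlet(8, 14/5, 14)
obs 7: x=2 → posterior Dirichlet(8, 14/5, 15)
obs 8: x=2 → posterior Dirichlet(8, 14/5, 16)
obs 9: x=2 → posterior Dirichlet(8, 14/5, 17)

85/139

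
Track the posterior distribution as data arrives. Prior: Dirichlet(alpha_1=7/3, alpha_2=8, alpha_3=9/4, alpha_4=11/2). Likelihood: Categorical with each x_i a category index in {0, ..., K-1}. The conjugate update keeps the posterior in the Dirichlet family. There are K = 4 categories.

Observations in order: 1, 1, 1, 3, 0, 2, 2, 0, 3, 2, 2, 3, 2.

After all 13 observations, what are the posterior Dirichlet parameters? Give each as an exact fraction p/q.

alpha_1=13/3, alpha_2=11, alpha_3=29/4, alpha_4=17/2

obs 1: x=1 → posterior Dirichlet(7/3, 9, 9/4, 11/2)
obs 2: x=1 → posterior Dirichlet(7/3, 10, 9/4, 11/2)
obs 3: x=1 → posterior Dirichlet(7/3, 11, 9/4, 11/2)
obs 4: x=3 → posterior Dirichlet(7/3, 11, 9/4, 13/2)
obs 5: x=0 → posterior Dirichlet(10/3, 11, 9/4, 13/2)
obs 6: x=2 → posterior Dirichlet(10/3, 11, 13/4, 13/2)
obs 7: x=2 → posterior Dirichlet(10/3, 11, 17/4, 13/2)
obs 8: x=0 → posterior Dirichlet(13/3, 11, 17/4, 13/2)
obs 9: x=3 → posterior Dirichlet(13/3, 11, 17/4, 15/2)
obs 10: x=2 → posterior Dirichlet(13/3, 11, 21/4, 15/2)
obs 11: x=2 → posterior Dirichlet(13/3, 11, 25/4, 15/2)
obs 12: x=3 → posterior Dirichlet(13/3, 11, 25/4, 17/2)
obs 13: x=2 → posterior Dirichlet(13/3, 11, 29/4, 17/2)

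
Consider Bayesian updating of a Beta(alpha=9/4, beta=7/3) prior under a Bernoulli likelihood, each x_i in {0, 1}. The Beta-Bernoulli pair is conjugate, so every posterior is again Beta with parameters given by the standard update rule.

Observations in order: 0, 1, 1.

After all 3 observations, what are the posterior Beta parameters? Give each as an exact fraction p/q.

alpha=17/4, beta=10/3

obs 1: x=0 → posterior Beta(9/4, 10/3)
obs 2: x=1 → posterior Beta(13/4, 10/3)
obs 3: x=1 → posterior Beta(17/4, 10/3)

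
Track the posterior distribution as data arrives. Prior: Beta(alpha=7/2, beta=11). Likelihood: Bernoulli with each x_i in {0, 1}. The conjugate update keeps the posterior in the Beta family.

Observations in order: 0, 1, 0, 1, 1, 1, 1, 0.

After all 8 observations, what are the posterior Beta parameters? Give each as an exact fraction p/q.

alpha=17/2, beta=14

obs 1: x=0 → posterior Beta(7/2, 12)
obs 2: x=1 → posterior Beta(9/2, 12)
obs 3: x=0 → posterior Beta(9/2, 13)
obs 4: x=1 → posterior Beta(11/2, 13)
obs 5: x=1 → posterior Beta(13/2, 13)
obs 6: x=1 → posterior Beta(15/2, 13)
obs 7: x=1 → posterior Beta(17/2, 13)
obs 8: x=0 → posterior Beta(17/2, 14)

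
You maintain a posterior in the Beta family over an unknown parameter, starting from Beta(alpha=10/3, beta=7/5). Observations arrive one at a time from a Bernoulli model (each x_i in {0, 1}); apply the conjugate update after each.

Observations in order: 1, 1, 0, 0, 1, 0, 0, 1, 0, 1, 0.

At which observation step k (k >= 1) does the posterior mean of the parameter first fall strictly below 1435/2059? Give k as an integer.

obs 1: x=1 → posterior Beta(13/3, 7/5)
obs 2: x=1 → posterior Beta(16/3, 7/5)
obs 3: x=0 → posterior Beta(16/3, 12/5)
obs 4: x=0 → posterior Beta(16/3, 17/5)
obs 5: x=1 → posterior Beta(19/3, 17/5)
obs 6: x=0 → posterior Beta(19/3, 22/5)
obs 7: x=0 → posterior Beta(19/3, 27/5)
obs 8: x=1 → posterior Beta(22/3, 27/5)
obs 9: x=0 → posterior Beta(22/3, 32/5)
obs 10: x=1 → posterior Beta(25/3, 32/5)
obs 11: x=0 → posterior Beta(25/3, 37/5)

k = 3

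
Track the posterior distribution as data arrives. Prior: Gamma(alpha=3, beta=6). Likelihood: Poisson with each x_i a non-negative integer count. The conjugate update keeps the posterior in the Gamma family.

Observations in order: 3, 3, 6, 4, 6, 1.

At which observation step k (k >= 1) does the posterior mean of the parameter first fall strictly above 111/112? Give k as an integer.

k = 2

obs 1: x=3 → posterior Gamma(6, 7)
obs 2: x=3 → posterior Gamma(9, 8)
obs 3: x=6 → posterior Gamma(15, 9)
obs 4: x=4 → posterior Gamma(19, 10)
obs 5: x=6 → posterior Gamma(25, 11)
obs 6: x=1 → posterior Gamma(26, 12)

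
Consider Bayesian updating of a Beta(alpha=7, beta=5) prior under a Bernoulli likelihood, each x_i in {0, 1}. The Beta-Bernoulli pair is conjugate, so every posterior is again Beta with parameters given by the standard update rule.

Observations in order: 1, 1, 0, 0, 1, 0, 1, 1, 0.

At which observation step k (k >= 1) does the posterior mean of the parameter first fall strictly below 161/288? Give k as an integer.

obs 1: x=1 → posterior Beta(8, 5)
obs 2: x=1 → posterior Beta(9, 5)
obs 3: x=0 → posterior Beta(9, 6)
obs 4: x=0 → posterior Beta(9, 7)
obs 5: x=1 → posterior Beta(10, 7)
obs 6: x=0 → posterior Beta(10, 8)
obs 7: x=1 → posterior Beta(11, 8)
obs 8: x=1 → posterior Beta(12, 8)
obs 9: x=0 → posterior Beta(12, 9)

k = 6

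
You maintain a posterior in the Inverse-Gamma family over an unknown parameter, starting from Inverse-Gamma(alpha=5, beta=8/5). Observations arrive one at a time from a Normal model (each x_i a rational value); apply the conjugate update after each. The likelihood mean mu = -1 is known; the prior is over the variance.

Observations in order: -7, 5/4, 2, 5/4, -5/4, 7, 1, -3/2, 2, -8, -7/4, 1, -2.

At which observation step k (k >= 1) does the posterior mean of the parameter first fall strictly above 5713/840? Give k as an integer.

obs 1: x=-7 → posterior Inverse-Gamma(11/2, 98/5)
obs 2: x=5/4 → posterior Inverse-Gamma(6, 3541/160)
obs 3: x=2 → posterior Inverse-Gamma(13/2, 4261/160)
obs 4: x=5/4 → posterior Inverse-Gamma(7, 2333/80)
obs 5: x=-5/4 → posterior Inverse-Gamma(15/2, 4671/160)
obs 6: x=7 → posterior Inverse-Gamma(8, 9791/160)
obs 7: x=1 → posterior Inverse-Gamma(17/2, 10111/160)
obs 8: x=-3/2 → posterior Inverse-Gamma(9, 10131/160)
obs 9: x=2 → posterior Inverse-Gamma(19/2, 10851/160)
obs 10: x=-8 → posterior Inverse-Gamma(10, 14771/160)
obs 11: x=-7/4 → posterior Inverse-Gamma(21/2, 463/5)
obs 12: x=1 → posterior Inverse-Gamma(11, 473/5)
obs 13: x=-2 → posterior Inverse-Gamma(23/2, 951/10)

k = 6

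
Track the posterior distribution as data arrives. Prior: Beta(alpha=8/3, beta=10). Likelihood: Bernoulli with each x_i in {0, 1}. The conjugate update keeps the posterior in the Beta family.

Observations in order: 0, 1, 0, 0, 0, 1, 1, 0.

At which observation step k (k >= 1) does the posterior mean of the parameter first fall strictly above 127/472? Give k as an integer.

k = 7

obs 1: x=0 → posterior Beta(8/3, 11)
obs 2: x=1 → posterior Beta(11/3, 11)
obs 3: x=0 → posterior Beta(11/3, 12)
obs 4: x=0 → posterior Beta(11/3, 13)
obs 5: x=0 → posterior Beta(11/3, 14)
obs 6: x=1 → posterior Beta(14/3, 14)
obs 7: x=1 → posterior Beta(17/3, 14)
obs 8: x=0 → posterior Beta(17/3, 15)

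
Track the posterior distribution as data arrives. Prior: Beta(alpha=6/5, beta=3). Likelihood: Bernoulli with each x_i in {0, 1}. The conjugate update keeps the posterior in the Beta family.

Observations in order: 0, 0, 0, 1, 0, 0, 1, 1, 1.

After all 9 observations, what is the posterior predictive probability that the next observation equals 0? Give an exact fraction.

20/33

obs 1: x=0 → posterior Beta(6/5, 4)
obs 2: x=0 → posterior Beta(6/5, 5)
obs 3: x=0 → posterior Beta(6/5, 6)
obs 4: x=1 → posterior Beta(11/5, 6)
obs 5: x=0 → posterior Beta(11/5, 7)
obs 6: x=0 → posterior Beta(11/5, 8)
obs 7: x=1 → posterior Beta(16/5, 8)
obs 8: x=1 → posterior Beta(21/5, 8)
obs 9: x=1 → posterior Beta(26/5, 8)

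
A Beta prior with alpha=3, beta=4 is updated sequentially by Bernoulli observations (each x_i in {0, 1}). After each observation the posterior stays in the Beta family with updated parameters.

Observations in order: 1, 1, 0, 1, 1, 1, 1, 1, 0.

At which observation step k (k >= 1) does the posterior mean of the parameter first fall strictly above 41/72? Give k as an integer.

obs 1: x=1 → posterior Beta(4, 4)
obs 2: x=1 → posterior Beta(5, 4)
obs 3: x=0 → posterior Beta(5, 5)
obs 4: x=1 → posterior Beta(6, 5)
obs 5: x=1 → posterior Beta(7, 5)
obs 6: x=1 → posterior Beta(8, 5)
obs 7: x=1 → posterior Beta(9, 5)
obs 8: x=1 → posterior Beta(10, 5)
obs 9: x=0 → posterior Beta(10, 6)

k = 5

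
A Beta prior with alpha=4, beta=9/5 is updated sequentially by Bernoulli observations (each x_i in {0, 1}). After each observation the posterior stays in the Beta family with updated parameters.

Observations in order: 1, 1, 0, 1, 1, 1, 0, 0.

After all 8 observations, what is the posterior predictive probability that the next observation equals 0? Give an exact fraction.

obs 1: x=1 → posterior Beta(5, 9/5)
obs 2: x=1 → posterior Beta(6, 9/5)
obs 3: x=0 → posterior Beta(6, 14/5)
obs 4: x=1 → posterior Beta(7, 14/5)
obs 5: x=1 → posterior Beta(8, 14/5)
obs 6: x=1 → posterior Beta(9, 14/5)
obs 7: x=0 → posterior Beta(9, 19/5)
obs 8: x=0 → posterior Beta(9, 24/5)

8/23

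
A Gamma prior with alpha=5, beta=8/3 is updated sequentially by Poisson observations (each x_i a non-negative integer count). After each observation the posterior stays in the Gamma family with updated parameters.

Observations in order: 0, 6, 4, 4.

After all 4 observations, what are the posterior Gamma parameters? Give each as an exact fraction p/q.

alpha=19, beta=20/3

obs 1: x=0 → posterior Gamma(5, 11/3)
obs 2: x=6 → posterior Gamma(11, 14/3)
obs 3: x=4 → posterior Gamma(15, 17/3)
obs 4: x=4 → posterior Gamma(19, 20/3)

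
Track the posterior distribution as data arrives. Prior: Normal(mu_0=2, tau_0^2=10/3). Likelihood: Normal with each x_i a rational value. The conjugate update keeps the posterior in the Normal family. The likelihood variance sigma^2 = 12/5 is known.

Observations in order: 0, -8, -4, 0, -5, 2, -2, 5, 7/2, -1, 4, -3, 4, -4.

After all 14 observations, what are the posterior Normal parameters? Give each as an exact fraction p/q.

obs 1: x=0 → posterior Normal(36/43, 60/43)
obs 2: x=-8 → posterior Normal(-41/17, 15/17)
obs 3: x=-4 → posterior Normal(-88/31, 20/31)
obs 4: x=0 → posterior Normal(-132/59, 30/59)
obs 5: x=-5 → posterior Normal(-389/143, 60/143)
obs 6: x=2 → posterior Normal(-113/56, 5/14)
obs 7: x=-2 → posterior Normal(-389/193, 60/193)
obs 8: x=5 → posterior Normal(-132/109, 30/109)
obs 9: x=7/2 → posterior Normal(-353/486, 20/81)
obs 10: x=-1 → posterior Normal(-403/536, 15/67)
obs 11: x=4 → posterior Normal(-203/586, 60/293)
obs 12: x=-3 → posterior Normal(-353/636, 10/53)
obs 13: x=4 → posterior Normal(-153/686, 60/343)
obs 14: x=-4 → posterior Normal(-353/736, 15/92)

mu_0=-353/736, tau_0^2=15/92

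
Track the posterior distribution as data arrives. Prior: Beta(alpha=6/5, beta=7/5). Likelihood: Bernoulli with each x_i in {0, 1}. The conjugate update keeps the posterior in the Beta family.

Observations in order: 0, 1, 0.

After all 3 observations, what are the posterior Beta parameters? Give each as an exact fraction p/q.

obs 1: x=0 → posterior Beta(6/5, 12/5)
obs 2: x=1 → posterior Beta(11/5, 12/5)
obs 3: x=0 → posterior Beta(11/5, 17/5)

alpha=11/5, beta=17/5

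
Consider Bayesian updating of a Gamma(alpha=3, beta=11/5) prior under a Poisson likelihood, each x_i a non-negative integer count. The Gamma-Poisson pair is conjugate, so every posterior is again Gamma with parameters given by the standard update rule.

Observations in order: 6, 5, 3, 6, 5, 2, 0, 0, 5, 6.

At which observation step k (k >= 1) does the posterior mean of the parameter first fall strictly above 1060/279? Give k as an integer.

obs 1: x=6 → posterior Gamma(9, 16/5)
obs 2: x=5 → posterior Gamma(14, 21/5)
obs 3: x=3 → posterior Gamma(17, 26/5)
obs 4: x=6 → posterior Gamma(23, 31/5)
obs 5: x=5 → posterior Gamma(28, 36/5)
obs 6: x=2 → posterior Gamma(30, 41/5)
obs 7: x=0 → posterior Gamma(30, 46/5)
obs 8: x=0 → posterior Gamma(30, 51/5)
obs 9: x=5 → posterior Gamma(35, 56/5)
obs 10: x=6 → posterior Gamma(41, 61/5)

k = 5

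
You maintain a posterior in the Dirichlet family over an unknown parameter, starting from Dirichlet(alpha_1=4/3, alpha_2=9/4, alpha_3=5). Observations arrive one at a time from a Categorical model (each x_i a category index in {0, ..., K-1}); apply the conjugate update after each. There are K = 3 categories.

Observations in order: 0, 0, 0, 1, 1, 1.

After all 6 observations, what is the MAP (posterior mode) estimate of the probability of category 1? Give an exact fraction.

51/139

obs 1: x=0 → posterior Dirichlet(7/3, 9/4, 5)
obs 2: x=0 → posterior Dirichlet(10/3, 9/4, 5)
obs 3: x=0 → posterior Dirichlet(13/3, 9/4, 5)
obs 4: x=1 → posterior Dirichlet(13/3, 13/4, 5)
obs 5: x=1 → posterior Dirichlet(13/3, 17/4, 5)
obs 6: x=1 → posterior Dirichlet(13/3, 21/4, 5)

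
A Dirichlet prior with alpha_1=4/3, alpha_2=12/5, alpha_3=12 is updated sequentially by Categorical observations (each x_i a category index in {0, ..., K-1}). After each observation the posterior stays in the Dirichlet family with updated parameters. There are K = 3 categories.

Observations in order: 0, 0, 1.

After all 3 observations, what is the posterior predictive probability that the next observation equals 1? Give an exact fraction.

51/281

obs 1: x=0 → posterior Dirichlet(7/3, 12/5, 12)
obs 2: x=0 → posterior Dirichlet(10/3, 12/5, 12)
obs 3: x=1 → posterior Dirichlet(10/3, 17/5, 12)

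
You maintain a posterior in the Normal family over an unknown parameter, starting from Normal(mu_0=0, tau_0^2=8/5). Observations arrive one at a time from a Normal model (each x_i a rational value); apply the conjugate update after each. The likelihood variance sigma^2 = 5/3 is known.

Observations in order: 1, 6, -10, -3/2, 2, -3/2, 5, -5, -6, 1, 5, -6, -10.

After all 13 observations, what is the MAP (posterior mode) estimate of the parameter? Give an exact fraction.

obs 1: x=1 → posterior Normal(24/49, 40/49)
obs 2: x=6 → posterior Normal(168/73, 40/73)
obs 3: x=-10 → posterior Normal(-72/97, 40/97)
obs 4: x=-3/2 → posterior Normal(-108/121, 40/121)
obs 5: x=2 → posterior Normal(-12/29, 8/29)
obs 6: x=-3/2 → posterior Normal(-96/169, 40/169)
obs 7: x=5 → posterior Normal(24/193, 40/193)
obs 8: x=-5 → posterior Normal(-96/217, 40/217)
obs 9: x=-6 → posterior Normal(-240/241, 40/241)
obs 10: x=1 → posterior Normal(-216/265, 8/53)
obs 11: x=5 → posterior Normal(-96/289, 40/289)
obs 12: x=-6 → posterior Normal(-240/313, 40/313)
obs 13: x=-10 → posterior Normal(-480/337, 40/337)

-480/337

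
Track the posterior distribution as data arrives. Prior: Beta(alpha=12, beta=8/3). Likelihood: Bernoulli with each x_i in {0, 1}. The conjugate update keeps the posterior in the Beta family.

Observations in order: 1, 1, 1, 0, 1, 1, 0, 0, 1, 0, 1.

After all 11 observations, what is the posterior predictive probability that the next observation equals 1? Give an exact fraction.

57/77

obs 1: x=1 → posterior Beta(13, 8/3)
obs 2: x=1 → posterior Beta(14, 8/3)
obs 3: x=1 → posterior Beta(15, 8/3)
obs 4: x=0 → posterior Beta(15, 11/3)
obs 5: x=1 → posterior Beta(16, 11/3)
obs 6: x=1 → posterior Beta(17, 11/3)
obs 7: x=0 → posterior Beta(17, 14/3)
obs 8: x=0 → posterior Beta(17, 17/3)
obs 9: x=1 → posterior Beta(18, 17/3)
obs 10: x=0 → posterior Beta(18, 20/3)
obs 11: x=1 → posterior Beta(19, 20/3)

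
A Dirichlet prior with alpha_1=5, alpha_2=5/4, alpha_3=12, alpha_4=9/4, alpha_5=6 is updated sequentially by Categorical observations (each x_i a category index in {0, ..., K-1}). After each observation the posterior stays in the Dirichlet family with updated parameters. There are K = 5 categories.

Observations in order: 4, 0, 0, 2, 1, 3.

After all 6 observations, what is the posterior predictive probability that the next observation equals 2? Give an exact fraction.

2/5

obs 1: x=4 → posterior Dirichlet(5, 5/4, 12, 9/4, 7)
obs 2: x=0 → posterior Dirichlet(6, 5/4, 12, 9/4, 7)
obs 3: x=0 → posterior Dirichlet(7, 5/4, 12, 9/4, 7)
obs 4: x=2 → posterior Dirichlet(7, 5/4, 13, 9/4, 7)
obs 5: x=1 → posterior Dirichlet(7, 9/4, 13, 9/4, 7)
obs 6: x=3 → posterior Dirichlet(7, 9/4, 13, 13/4, 7)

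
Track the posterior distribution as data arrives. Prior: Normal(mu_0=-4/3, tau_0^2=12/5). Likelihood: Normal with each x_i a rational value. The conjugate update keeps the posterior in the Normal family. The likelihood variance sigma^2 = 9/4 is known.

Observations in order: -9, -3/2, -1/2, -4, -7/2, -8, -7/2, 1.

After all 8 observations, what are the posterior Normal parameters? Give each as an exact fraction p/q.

mu_0=-44/13, tau_0^2=36/143

obs 1: x=-9 → posterior Normal(-164/31, 36/31)
obs 2: x=-3/2 → posterior Normal(-4, 36/47)
obs 3: x=-1/2 → posterior Normal(-28/9, 4/7)
obs 4: x=-4 → posterior Normal(-260/79, 36/79)
obs 5: x=-7/2 → posterior Normal(-316/95, 36/95)
obs 6: x=-8 → posterior Normal(-4, 12/37)
obs 7: x=-7/2 → posterior Normal(-500/127, 36/127)
obs 8: x=1 → posterior Normal(-44/13, 36/143)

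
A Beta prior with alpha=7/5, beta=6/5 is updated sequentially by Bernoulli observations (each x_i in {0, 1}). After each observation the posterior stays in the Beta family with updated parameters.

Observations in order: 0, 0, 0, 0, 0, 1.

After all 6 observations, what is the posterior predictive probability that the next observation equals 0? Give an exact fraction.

31/43

obs 1: x=0 → posterior Beta(7/5, 11/5)
obs 2: x=0 → posterior Beta(7/5, 16/5)
obs 3: x=0 → posterior Beta(7/5, 21/5)
obs 4: x=0 → posterior Beta(7/5, 26/5)
obs 5: x=0 → posterior Beta(7/5, 31/5)
obs 6: x=1 → posterior Beta(12/5, 31/5)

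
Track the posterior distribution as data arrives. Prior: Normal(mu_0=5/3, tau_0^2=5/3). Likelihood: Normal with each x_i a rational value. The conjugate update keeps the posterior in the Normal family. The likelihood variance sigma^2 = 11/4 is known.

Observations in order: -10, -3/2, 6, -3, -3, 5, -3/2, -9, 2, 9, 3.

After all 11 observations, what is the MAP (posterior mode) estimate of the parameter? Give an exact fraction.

-5/253

obs 1: x=-10 → posterior Normal(-145/53, 55/53)
obs 2: x=-3/2 → posterior Normal(-175/73, 55/73)
obs 3: x=6 → posterior Normal(-55/93, 55/93)
obs 4: x=-3 → posterior Normal(-115/113, 55/113)
obs 5: x=-3 → posterior Normal(-25/19, 55/133)
obs 6: x=5 → posterior Normal(-25/51, 55/153)
obs 7: x=-3/2 → posterior Normal(-105/173, 55/173)
obs 8: x=-9 → posterior Normal(-285/193, 55/193)
obs 9: x=2 → posterior Normal(-245/213, 55/213)
obs 10: x=9 → posterior Normal(-65/233, 55/233)
obs 11: x=3 → posterior Normal(-5/253, 5/23)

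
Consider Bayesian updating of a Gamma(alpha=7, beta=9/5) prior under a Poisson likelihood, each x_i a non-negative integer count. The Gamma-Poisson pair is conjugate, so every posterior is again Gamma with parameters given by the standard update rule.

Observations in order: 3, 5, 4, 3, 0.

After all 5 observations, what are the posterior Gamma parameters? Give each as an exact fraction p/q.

obs 1: x=3 → posterior Gamma(10, 14/5)
obs 2: x=5 → posterior Gamma(15, 19/5)
obs 3: x=4 → posterior Gamma(19, 24/5)
obs 4: x=3 → posterior Gamma(22, 29/5)
obs 5: x=0 → posterior Gamma(22, 34/5)

alpha=22, beta=34/5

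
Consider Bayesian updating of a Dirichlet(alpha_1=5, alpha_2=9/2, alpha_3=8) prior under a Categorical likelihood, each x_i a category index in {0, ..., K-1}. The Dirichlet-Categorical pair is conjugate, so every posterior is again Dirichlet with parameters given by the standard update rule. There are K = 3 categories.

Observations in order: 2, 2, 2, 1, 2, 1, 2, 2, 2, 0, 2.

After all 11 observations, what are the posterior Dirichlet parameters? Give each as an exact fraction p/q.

obs 1: x=2 → posterior Dirichlet(5, 9/2, 9)
obs 2: x=2 → posterior Dirichlet(5, 9/2, 10)
obs 3: x=2 → posterior Dirichlet(5, 9/2, 11)
obs 4: x=1 → posterior Dirichlet(5, 11/2, 11)
obs 5: x=2 → posterior Dirichlet(5, 11/2, 12)
obs 6: x=1 → posterior Dirichlet(5, 13/2, 12)
obs 7: x=2 → posterior Dirichlet(5, 13/2, 13)
obs 8: x=2 → posterior Dirichlet(5, 13/2, 14)
obs 9: x=2 → posterior Dirichlet(5, 13/2, 15)
obs 10: x=0 → posterior Dirichlet(6, 13/2, 15)
obs 11: x=2 → posterior Dirichlet(6, 13/2, 16)

alpha_1=6, alpha_2=13/2, alpha_3=16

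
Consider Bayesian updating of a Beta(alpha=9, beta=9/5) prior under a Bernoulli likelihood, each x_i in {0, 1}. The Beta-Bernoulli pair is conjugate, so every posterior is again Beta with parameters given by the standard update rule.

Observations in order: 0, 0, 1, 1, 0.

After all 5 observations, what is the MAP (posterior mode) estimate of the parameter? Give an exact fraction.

obs 1: x=0 → posterior Beta(9, 14/5)
obs 2: x=0 → posterior Beta(9, 19/5)
obs 3: x=1 → posterior Beta(10, 19/5)
obs 4: x=1 → posterior Beta(11, 19/5)
obs 5: x=0 → posterior Beta(11, 24/5)

50/69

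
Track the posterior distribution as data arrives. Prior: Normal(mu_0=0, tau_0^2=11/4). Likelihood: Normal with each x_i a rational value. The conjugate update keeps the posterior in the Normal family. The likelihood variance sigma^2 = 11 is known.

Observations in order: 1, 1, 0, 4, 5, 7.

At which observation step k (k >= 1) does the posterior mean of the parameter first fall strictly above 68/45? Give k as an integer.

k = 6

obs 1: x=1 → posterior Normal(1/5, 11/5)
obs 2: x=1 → posterior Normal(1/3, 11/6)
obs 3: x=0 → posterior Normal(2/7, 11/7)
obs 4: x=4 → posterior Normal(3/4, 11/8)
obs 5: x=5 → posterior Normal(11/9, 11/9)
obs 6: x=7 → posterior Normal(9/5, 11/10)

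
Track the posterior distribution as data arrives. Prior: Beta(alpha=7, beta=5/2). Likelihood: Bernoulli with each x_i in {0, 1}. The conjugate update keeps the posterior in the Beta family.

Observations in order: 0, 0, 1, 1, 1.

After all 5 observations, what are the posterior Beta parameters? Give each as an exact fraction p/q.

obs 1: x=0 → posterior Beta(7, 7/2)
obs 2: x=0 → posterior Beta(7, 9/2)
obs 3: x=1 → posterior Beta(8, 9/2)
obs 4: x=1 → posterior Beta(9, 9/2)
obs 5: x=1 → posterior Beta(10, 9/2)

alpha=10, beta=9/2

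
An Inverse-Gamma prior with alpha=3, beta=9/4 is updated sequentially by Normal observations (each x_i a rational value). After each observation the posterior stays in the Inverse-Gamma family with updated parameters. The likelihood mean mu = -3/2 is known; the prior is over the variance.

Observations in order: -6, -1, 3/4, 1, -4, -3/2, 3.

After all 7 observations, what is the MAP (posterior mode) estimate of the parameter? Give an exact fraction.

67/16

obs 1: x=-6 → posterior Inverse-Gamma(7/2, 99/8)
obs 2: x=-1 → posterior Inverse-Gamma(4, 25/2)
obs 3: x=3/4 → posterior Inverse-Gamma(9/2, 481/32)
obs 4: x=1 → posterior Inverse-Gamma(5, 581/32)
obs 5: x=-4 → posterior Inverse-Gamma(11/2, 681/32)
obs 6: x=-3/2 → posterior Inverse-Gamma(6, 681/32)
obs 7: x=3 → posterior Inverse-Gamma(13/2, 1005/32)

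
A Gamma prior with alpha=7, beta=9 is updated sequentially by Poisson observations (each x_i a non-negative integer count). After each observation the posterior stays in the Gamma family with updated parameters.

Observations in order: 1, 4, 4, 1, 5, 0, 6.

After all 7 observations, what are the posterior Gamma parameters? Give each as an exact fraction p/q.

obs 1: x=1 → posterior Gamma(8, 10)
obs 2: x=4 → posterior Gamma(12, 11)
obs 3: x=4 → posterior Gamma(16, 12)
obs 4: x=1 → posterior Gamma(17, 13)
obs 5: x=5 → posterior Gamma(22, 14)
obs 6: x=0 → posterior Gamma(22, 15)
obs 7: x=6 → posterior Gamma(28, 16)

alpha=28, beta=16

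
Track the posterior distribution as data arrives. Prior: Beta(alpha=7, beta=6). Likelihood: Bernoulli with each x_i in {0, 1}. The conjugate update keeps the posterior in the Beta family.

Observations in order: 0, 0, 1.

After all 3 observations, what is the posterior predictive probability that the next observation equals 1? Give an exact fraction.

obs 1: x=0 → posterior Beta(7, 7)
obs 2: x=0 → posterior Beta(7, 8)
obs 3: x=1 → posterior Beta(8, 8)

1/2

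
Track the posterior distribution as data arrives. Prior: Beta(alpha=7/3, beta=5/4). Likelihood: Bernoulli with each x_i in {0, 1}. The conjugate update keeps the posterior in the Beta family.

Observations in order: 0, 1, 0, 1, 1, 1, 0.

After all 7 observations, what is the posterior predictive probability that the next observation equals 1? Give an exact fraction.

obs 1: x=0 → posterior Beta(7/3, 9/4)
obs 2: x=1 → posterior Beta(10/3, 9/4)
obs 3: x=0 → posterior Beta(10/3, 13/4)
obs 4: x=1 → posterior Beta(13/3, 13/4)
obs 5: x=1 → posterior Beta(16/3, 13/4)
obs 6: x=1 → posterior Beta(19/3, 13/4)
obs 7: x=0 → posterior Beta(19/3, 17/4)

76/127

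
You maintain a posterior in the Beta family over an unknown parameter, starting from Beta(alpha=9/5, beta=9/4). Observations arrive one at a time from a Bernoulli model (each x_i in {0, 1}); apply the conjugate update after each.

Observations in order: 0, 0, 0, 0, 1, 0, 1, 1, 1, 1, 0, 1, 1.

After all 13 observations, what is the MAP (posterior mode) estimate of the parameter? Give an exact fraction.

obs 1: x=0 → posterior Beta(9/5, 13/4)
obs 2: x=0 → posterior Beta(9/5, 17/4)
obs 3: x=0 → posterior Beta(9/5, 21/4)
obs 4: x=0 → posterior Beta(9/5, 25/4)
obs 5: x=1 → posterior Beta(14/5, 25/4)
obs 6: x=0 → posterior Beta(14/5, 29/4)
obs 7: x=1 → posterior Beta(19/5, 29/4)
obs 8: x=1 → posterior Beta(24/5, 29/4)
obs 9: x=1 → posterior Beta(29/5, 29/4)
obs 10: x=1 → posterior Beta(34/5, 29/4)
obs 11: x=0 → posterior Beta(34/5, 33/4)
obs 12: x=1 → posterior Beta(39/5, 33/4)
obs 13: x=1 → posterior Beta(44/5, 33/4)

156/301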